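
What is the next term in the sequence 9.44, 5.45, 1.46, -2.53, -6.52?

Differences: 5.45 - 9.44 = -3.99
This is an arithmetic sequence with common difference d = -3.99.
Next term = -6.52 + -3.99 = -10.51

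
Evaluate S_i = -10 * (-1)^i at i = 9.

S_9 = -10 * (-1)^9 = -10 * -1 = 10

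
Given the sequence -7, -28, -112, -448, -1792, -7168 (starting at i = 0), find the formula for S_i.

Check ratios: -28 / -7 = 4.0
Common ratio r = 4.
First term a = -7.
Formula: S_i = -7 * 4^i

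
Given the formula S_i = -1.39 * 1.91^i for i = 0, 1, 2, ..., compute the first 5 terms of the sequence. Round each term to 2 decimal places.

This is a geometric sequence.
i=0: S_0 = -1.39 * 1.91^0 = -1.39
i=1: S_1 = -1.39 * 1.91^1 ≈ -2.65
i=2: S_2 = -1.39 * 1.91^2 ≈ -5.07
i=3: S_3 = -1.39 * 1.91^3 ≈ -9.69
i=4: S_4 = -1.39 * 1.91^4 ≈ -18.5
The first 5 terms are: [-1.39, -2.65, -5.07, -9.69, -18.5]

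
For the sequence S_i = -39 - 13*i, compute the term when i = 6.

S_6 = -39 + -13*6 = -39 + -78 = -117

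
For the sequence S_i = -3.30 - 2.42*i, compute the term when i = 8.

S_8 = -3.3 + -2.42*8 = -3.3 + -19.36 = -22.66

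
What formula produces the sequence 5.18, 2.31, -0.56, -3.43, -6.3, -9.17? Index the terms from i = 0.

Check differences: 2.31 - 5.18 = -2.87
-0.56 - 2.31 = -2.87
Common difference d = -2.87.
First term a = 5.18.
Formula: S_i = 5.18 - 2.87*i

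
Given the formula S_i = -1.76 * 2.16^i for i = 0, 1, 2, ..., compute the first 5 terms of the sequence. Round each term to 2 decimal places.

This is a geometric sequence.
i=0: S_0 = -1.76 * 2.16^0 = -1.76
i=1: S_1 = -1.76 * 2.16^1 ≈ -3.8
i=2: S_2 = -1.76 * 2.16^2 ≈ -8.21
i=3: S_3 = -1.76 * 2.16^3 ≈ -17.74
i=4: S_4 = -1.76 * 2.16^4 ≈ -38.31
The first 5 terms are: [-1.76, -3.8, -8.21, -17.74, -38.31]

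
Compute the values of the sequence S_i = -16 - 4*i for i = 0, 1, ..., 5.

This is an arithmetic sequence.
i=0: S_0 = -16 + -4*0 = -16
i=1: S_1 = -16 + -4*1 = -20
i=2: S_2 = -16 + -4*2 = -24
i=3: S_3 = -16 + -4*3 = -28
i=4: S_4 = -16 + -4*4 = -32
i=5: S_5 = -16 + -4*5 = -36
The first 6 terms are: [-16, -20, -24, -28, -32, -36]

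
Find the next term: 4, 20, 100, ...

Ratios: 20 / 4 = 5.0
This is a geometric sequence with common ratio r = 5.
Next term = 100 * 5 = 500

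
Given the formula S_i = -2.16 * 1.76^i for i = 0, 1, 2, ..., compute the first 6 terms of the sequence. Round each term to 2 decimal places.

This is a geometric sequence.
i=0: S_0 = -2.16 * 1.76^0 = -2.16
i=1: S_1 = -2.16 * 1.76^1 ≈ -3.8
i=2: S_2 = -2.16 * 1.76^2 ≈ -6.69
i=3: S_3 = -2.16 * 1.76^3 ≈ -11.78
i=4: S_4 = -2.16 * 1.76^4 ≈ -20.73
i=5: S_5 = -2.16 * 1.76^5 ≈ -36.48
The first 6 terms are: [-2.16, -3.8, -6.69, -11.78, -20.73, -36.48]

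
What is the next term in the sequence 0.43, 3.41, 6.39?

Differences: 3.41 - 0.43 = 2.98
This is an arithmetic sequence with common difference d = 2.98.
Next term = 6.39 + 2.98 = 9.37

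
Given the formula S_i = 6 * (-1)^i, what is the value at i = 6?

S_6 = 6 * (-1)^6 = 6 * 1 = 6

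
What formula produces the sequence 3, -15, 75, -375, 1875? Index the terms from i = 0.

Check ratios: -15 / 3 = -5.0
Common ratio r = -5.
First term a = 3.
Formula: S_i = 3 * (-5)^i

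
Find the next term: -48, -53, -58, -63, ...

Differences: -53 - -48 = -5
This is an arithmetic sequence with common difference d = -5.
Next term = -63 + -5 = -68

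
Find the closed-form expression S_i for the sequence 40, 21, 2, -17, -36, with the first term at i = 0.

Check differences: 21 - 40 = -19
2 - 21 = -19
Common difference d = -19.
First term a = 40.
Formula: S_i = 40 - 19*i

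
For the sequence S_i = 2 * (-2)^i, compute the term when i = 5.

S_5 = 2 * (-2)^5 = 2 * -32 = -64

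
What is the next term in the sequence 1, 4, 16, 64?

Ratios: 4 / 1 = 4.0
This is a geometric sequence with common ratio r = 4.
Next term = 64 * 4 = 256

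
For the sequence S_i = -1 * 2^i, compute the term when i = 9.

S_9 = -1 * 2^9 = -1 * 512 = -512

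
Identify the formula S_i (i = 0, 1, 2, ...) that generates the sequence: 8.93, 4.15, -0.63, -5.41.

Check differences: 4.15 - 8.93 = -4.78
-0.63 - 4.15 = -4.78
Common difference d = -4.78.
First term a = 8.93.
Formula: S_i = 8.93 - 4.78*i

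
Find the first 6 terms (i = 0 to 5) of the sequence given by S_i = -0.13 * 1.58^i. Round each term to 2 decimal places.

This is a geometric sequence.
i=0: S_0 = -0.13 * 1.58^0 = -0.13
i=1: S_1 = -0.13 * 1.58^1 ≈ -0.21
i=2: S_2 = -0.13 * 1.58^2 ≈ -0.32
i=3: S_3 = -0.13 * 1.58^3 ≈ -0.51
i=4: S_4 = -0.13 * 1.58^4 ≈ -0.81
i=5: S_5 = -0.13 * 1.58^5 ≈ -1.28
The first 6 terms are: [-0.13, -0.21, -0.32, -0.51, -0.81, -1.28]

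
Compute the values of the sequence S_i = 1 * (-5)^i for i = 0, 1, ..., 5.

This is a geometric sequence.
i=0: S_0 = 1 * (-5)^0 = 1
i=1: S_1 = 1 * (-5)^1 = -5
i=2: S_2 = 1 * (-5)^2 = 25
i=3: S_3 = 1 * (-5)^3 = -125
i=4: S_4 = 1 * (-5)^4 = 625
i=5: S_5 = 1 * (-5)^5 = -3125
The first 6 terms are: [1, -5, 25, -125, 625, -3125]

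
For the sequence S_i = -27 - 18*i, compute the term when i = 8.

S_8 = -27 + -18*8 = -27 + -144 = -171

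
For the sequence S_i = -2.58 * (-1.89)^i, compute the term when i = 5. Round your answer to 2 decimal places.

S_5 = -2.58 * (-1.89)^5 ≈ -2.58 * -24.1162 ≈ 62.22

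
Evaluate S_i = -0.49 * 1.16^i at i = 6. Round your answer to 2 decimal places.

S_6 = -0.49 * 1.16^6 ≈ -0.49 * 2.4364 ≈ -1.19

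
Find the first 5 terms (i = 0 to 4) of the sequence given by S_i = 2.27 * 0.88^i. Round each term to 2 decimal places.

This is a geometric sequence.
i=0: S_0 = 2.27 * 0.88^0 = 2.27
i=1: S_1 = 2.27 * 0.88^1 ≈ 2.0
i=2: S_2 = 2.27 * 0.88^2 ≈ 1.76
i=3: S_3 = 2.27 * 0.88^3 ≈ 1.55
i=4: S_4 = 2.27 * 0.88^4 ≈ 1.36
The first 5 terms are: [2.27, 2.0, 1.76, 1.55, 1.36]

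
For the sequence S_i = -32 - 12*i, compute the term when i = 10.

S_10 = -32 + -12*10 = -32 + -120 = -152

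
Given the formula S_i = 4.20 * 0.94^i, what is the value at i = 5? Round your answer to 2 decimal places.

S_5 = 4.2 * 0.94^5 ≈ 4.2 * 0.7339 ≈ 3.08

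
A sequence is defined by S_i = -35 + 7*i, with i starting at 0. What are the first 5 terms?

This is an arithmetic sequence.
i=0: S_0 = -35 + 7*0 = -35
i=1: S_1 = -35 + 7*1 = -28
i=2: S_2 = -35 + 7*2 = -21
i=3: S_3 = -35 + 7*3 = -14
i=4: S_4 = -35 + 7*4 = -7
The first 5 terms are: [-35, -28, -21, -14, -7]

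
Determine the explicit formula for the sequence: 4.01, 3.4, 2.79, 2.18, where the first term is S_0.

Check differences: 3.4 - 4.01 = -0.61
2.79 - 3.4 = -0.61
Common difference d = -0.61.
First term a = 4.01.
Formula: S_i = 4.01 - 0.61*i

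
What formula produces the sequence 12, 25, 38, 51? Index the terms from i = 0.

Check differences: 25 - 12 = 13
38 - 25 = 13
Common difference d = 13.
First term a = 12.
Formula: S_i = 12 + 13*i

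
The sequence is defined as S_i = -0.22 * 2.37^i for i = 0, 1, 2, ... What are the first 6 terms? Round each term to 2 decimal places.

This is a geometric sequence.
i=0: S_0 = -0.22 * 2.37^0 = -0.22
i=1: S_1 = -0.22 * 2.37^1 ≈ -0.52
i=2: S_2 = -0.22 * 2.37^2 ≈ -1.24
i=3: S_3 = -0.22 * 2.37^3 ≈ -2.93
i=4: S_4 = -0.22 * 2.37^4 ≈ -6.94
i=5: S_5 = -0.22 * 2.37^5 ≈ -16.45
The first 6 terms are: [-0.22, -0.52, -1.24, -2.93, -6.94, -16.45]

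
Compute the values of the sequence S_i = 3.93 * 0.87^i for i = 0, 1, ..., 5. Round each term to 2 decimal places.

This is a geometric sequence.
i=0: S_0 = 3.93 * 0.87^0 = 3.93
i=1: S_1 = 3.93 * 0.87^1 ≈ 3.42
i=2: S_2 = 3.93 * 0.87^2 ≈ 2.97
i=3: S_3 = 3.93 * 0.87^3 ≈ 2.59
i=4: S_4 = 3.93 * 0.87^4 ≈ 2.25
i=5: S_5 = 3.93 * 0.87^5 ≈ 1.96
The first 6 terms are: [3.93, 3.42, 2.97, 2.59, 2.25, 1.96]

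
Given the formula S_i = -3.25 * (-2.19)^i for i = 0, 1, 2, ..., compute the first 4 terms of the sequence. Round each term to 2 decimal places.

This is a geometric sequence.
i=0: S_0 = -3.25 * (-2.19)^0 = -3.25
i=1: S_1 = -3.25 * (-2.19)^1 ≈ 7.12
i=2: S_2 = -3.25 * (-2.19)^2 ≈ -15.59
i=3: S_3 = -3.25 * (-2.19)^3 ≈ 34.14
The first 4 terms are: [-3.25, 7.12, -15.59, 34.14]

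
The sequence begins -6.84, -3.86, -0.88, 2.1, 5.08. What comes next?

Differences: -3.86 - -6.84 = 2.98
This is an arithmetic sequence with common difference d = 2.98.
Next term = 5.08 + 2.98 = 8.06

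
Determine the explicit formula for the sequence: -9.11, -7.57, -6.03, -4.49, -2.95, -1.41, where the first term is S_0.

Check differences: -7.57 - -9.11 = 1.54
-6.03 - -7.57 = 1.54
Common difference d = 1.54.
First term a = -9.11.
Formula: S_i = -9.11 + 1.54*i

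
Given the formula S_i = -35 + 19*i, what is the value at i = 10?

S_10 = -35 + 19*10 = -35 + 190 = 155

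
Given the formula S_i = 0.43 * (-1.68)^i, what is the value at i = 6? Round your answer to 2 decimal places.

S_6 = 0.43 * (-1.68)^6 ≈ 0.43 * 22.4831 ≈ 9.67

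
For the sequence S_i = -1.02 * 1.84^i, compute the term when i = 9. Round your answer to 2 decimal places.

S_9 = -1.02 * 1.84^9 ≈ -1.02 * 241.7466 ≈ -246.58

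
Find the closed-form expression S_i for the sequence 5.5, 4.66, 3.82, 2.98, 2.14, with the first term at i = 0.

Check differences: 4.66 - 5.5 = -0.84
3.82 - 4.66 = -0.84
Common difference d = -0.84.
First term a = 5.5.
Formula: S_i = 5.50 - 0.84*i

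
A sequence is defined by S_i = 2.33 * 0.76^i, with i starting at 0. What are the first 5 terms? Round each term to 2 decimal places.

This is a geometric sequence.
i=0: S_0 = 2.33 * 0.76^0 = 2.33
i=1: S_1 = 2.33 * 0.76^1 ≈ 1.77
i=2: S_2 = 2.33 * 0.76^2 ≈ 1.35
i=3: S_3 = 2.33 * 0.76^3 ≈ 1.02
i=4: S_4 = 2.33 * 0.76^4 ≈ 0.78
The first 5 terms are: [2.33, 1.77, 1.35, 1.02, 0.78]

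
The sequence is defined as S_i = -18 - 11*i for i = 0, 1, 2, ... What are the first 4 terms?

This is an arithmetic sequence.
i=0: S_0 = -18 + -11*0 = -18
i=1: S_1 = -18 + -11*1 = -29
i=2: S_2 = -18 + -11*2 = -40
i=3: S_3 = -18 + -11*3 = -51
The first 4 terms are: [-18, -29, -40, -51]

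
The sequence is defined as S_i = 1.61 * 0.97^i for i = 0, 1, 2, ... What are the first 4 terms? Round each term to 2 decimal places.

This is a geometric sequence.
i=0: S_0 = 1.61 * 0.97^0 = 1.61
i=1: S_1 = 1.61 * 0.97^1 ≈ 1.56
i=2: S_2 = 1.61 * 0.97^2 ≈ 1.51
i=3: S_3 = 1.61 * 0.97^3 ≈ 1.47
The first 4 terms are: [1.61, 1.56, 1.51, 1.47]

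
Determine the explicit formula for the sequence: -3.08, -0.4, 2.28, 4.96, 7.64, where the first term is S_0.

Check differences: -0.4 - -3.08 = 2.68
2.28 - -0.4 = 2.68
Common difference d = 2.68.
First term a = -3.08.
Formula: S_i = -3.08 + 2.68*i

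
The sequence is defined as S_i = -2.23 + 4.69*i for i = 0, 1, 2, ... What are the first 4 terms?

This is an arithmetic sequence.
i=0: S_0 = -2.23 + 4.69*0 = -2.23
i=1: S_1 = -2.23 + 4.69*1 = 2.46
i=2: S_2 = -2.23 + 4.69*2 = 7.15
i=3: S_3 = -2.23 + 4.69*3 = 11.84
The first 4 terms are: [-2.23, 2.46, 7.15, 11.84]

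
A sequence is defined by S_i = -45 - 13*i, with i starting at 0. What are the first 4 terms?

This is an arithmetic sequence.
i=0: S_0 = -45 + -13*0 = -45
i=1: S_1 = -45 + -13*1 = -58
i=2: S_2 = -45 + -13*2 = -71
i=3: S_3 = -45 + -13*3 = -84
The first 4 terms are: [-45, -58, -71, -84]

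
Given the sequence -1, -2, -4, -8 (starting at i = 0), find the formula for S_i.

Check ratios: -2 / -1 = 2.0
Common ratio r = 2.
First term a = -1.
Formula: S_i = -1 * 2^i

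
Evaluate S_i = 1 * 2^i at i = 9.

S_9 = 1 * 2^9 = 1 * 512 = 512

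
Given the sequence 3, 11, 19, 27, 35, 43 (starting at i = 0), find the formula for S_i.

Check differences: 11 - 3 = 8
19 - 11 = 8
Common difference d = 8.
First term a = 3.
Formula: S_i = 3 + 8*i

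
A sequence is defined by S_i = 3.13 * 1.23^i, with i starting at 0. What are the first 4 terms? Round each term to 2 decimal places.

This is a geometric sequence.
i=0: S_0 = 3.13 * 1.23^0 = 3.13
i=1: S_1 = 3.13 * 1.23^1 ≈ 3.85
i=2: S_2 = 3.13 * 1.23^2 ≈ 4.74
i=3: S_3 = 3.13 * 1.23^3 ≈ 5.82
The first 4 terms are: [3.13, 3.85, 4.74, 5.82]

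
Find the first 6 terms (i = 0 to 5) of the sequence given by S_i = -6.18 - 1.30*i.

This is an arithmetic sequence.
i=0: S_0 = -6.18 + -1.3*0 = -6.18
i=1: S_1 = -6.18 + -1.3*1 = -7.48
i=2: S_2 = -6.18 + -1.3*2 = -8.78
i=3: S_3 = -6.18 + -1.3*3 = -10.08
i=4: S_4 = -6.18 + -1.3*4 = -11.38
i=5: S_5 = -6.18 + -1.3*5 = -12.68
The first 6 terms are: [-6.18, -7.48, -8.78, -10.08, -11.38, -12.68]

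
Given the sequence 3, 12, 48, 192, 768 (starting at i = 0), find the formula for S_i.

Check ratios: 12 / 3 = 4.0
Common ratio r = 4.
First term a = 3.
Formula: S_i = 3 * 4^i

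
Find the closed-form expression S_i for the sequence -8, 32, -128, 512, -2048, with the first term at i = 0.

Check ratios: 32 / -8 = -4.0
Common ratio r = -4.
First term a = -8.
Formula: S_i = -8 * (-4)^i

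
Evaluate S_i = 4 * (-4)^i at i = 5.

S_5 = 4 * (-4)^5 = 4 * -1024 = -4096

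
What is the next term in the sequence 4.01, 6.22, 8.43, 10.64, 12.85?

Differences: 6.22 - 4.01 = 2.21
This is an arithmetic sequence with common difference d = 2.21.
Next term = 12.85 + 2.21 = 15.06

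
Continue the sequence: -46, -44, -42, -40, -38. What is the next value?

Differences: -44 - -46 = 2
This is an arithmetic sequence with common difference d = 2.
Next term = -38 + 2 = -36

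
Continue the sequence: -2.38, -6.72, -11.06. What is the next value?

Differences: -6.72 - -2.38 = -4.34
This is an arithmetic sequence with common difference d = -4.34.
Next term = -11.06 + -4.34 = -15.4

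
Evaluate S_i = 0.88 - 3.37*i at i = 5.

S_5 = 0.88 + -3.37*5 = 0.88 + -16.85 = -15.97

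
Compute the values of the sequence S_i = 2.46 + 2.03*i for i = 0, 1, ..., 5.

This is an arithmetic sequence.
i=0: S_0 = 2.46 + 2.03*0 = 2.46
i=1: S_1 = 2.46 + 2.03*1 = 4.49
i=2: S_2 = 2.46 + 2.03*2 = 6.52
i=3: S_3 = 2.46 + 2.03*3 = 8.55
i=4: S_4 = 2.46 + 2.03*4 = 10.58
i=5: S_5 = 2.46 + 2.03*5 = 12.61
The first 6 terms are: [2.46, 4.49, 6.52, 8.55, 10.58, 12.61]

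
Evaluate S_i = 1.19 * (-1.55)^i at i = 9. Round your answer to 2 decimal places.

S_9 = 1.19 * (-1.55)^9 ≈ 1.19 * -51.6399 ≈ -61.45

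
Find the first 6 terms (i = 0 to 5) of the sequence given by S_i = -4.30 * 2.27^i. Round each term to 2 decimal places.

This is a geometric sequence.
i=0: S_0 = -4.3 * 2.27^0 = -4.3
i=1: S_1 = -4.3 * 2.27^1 ≈ -9.76
i=2: S_2 = -4.3 * 2.27^2 ≈ -22.16
i=3: S_3 = -4.3 * 2.27^3 ≈ -50.3
i=4: S_4 = -4.3 * 2.27^4 ≈ -114.18
i=5: S_5 = -4.3 * 2.27^5 ≈ -259.18
The first 6 terms are: [-4.3, -9.76, -22.16, -50.3, -114.18, -259.18]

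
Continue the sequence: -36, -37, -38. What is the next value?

Differences: -37 - -36 = -1
This is an arithmetic sequence with common difference d = -1.
Next term = -38 + -1 = -39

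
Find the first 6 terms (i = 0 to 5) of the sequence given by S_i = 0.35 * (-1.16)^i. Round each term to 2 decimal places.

This is a geometric sequence.
i=0: S_0 = 0.35 * (-1.16)^0 = 0.35
i=1: S_1 = 0.35 * (-1.16)^1 ≈ -0.41
i=2: S_2 = 0.35 * (-1.16)^2 ≈ 0.47
i=3: S_3 = 0.35 * (-1.16)^3 ≈ -0.55
i=4: S_4 = 0.35 * (-1.16)^4 ≈ 0.63
i=5: S_5 = 0.35 * (-1.16)^5 ≈ -0.74
The first 6 terms are: [0.35, -0.41, 0.47, -0.55, 0.63, -0.74]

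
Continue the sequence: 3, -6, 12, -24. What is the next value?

Ratios: -6 / 3 = -2.0
This is a geometric sequence with common ratio r = -2.
Next term = -24 * -2 = 48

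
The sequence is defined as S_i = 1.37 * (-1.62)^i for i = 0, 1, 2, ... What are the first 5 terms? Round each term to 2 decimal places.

This is a geometric sequence.
i=0: S_0 = 1.37 * (-1.62)^0 = 1.37
i=1: S_1 = 1.37 * (-1.62)^1 ≈ -2.22
i=2: S_2 = 1.37 * (-1.62)^2 ≈ 3.6
i=3: S_3 = 1.37 * (-1.62)^3 ≈ -5.82
i=4: S_4 = 1.37 * (-1.62)^4 ≈ 9.44
The first 5 terms are: [1.37, -2.22, 3.6, -5.82, 9.44]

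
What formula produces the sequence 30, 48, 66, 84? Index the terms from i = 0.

Check differences: 48 - 30 = 18
66 - 48 = 18
Common difference d = 18.
First term a = 30.
Formula: S_i = 30 + 18*i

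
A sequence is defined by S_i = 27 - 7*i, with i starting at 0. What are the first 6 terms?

This is an arithmetic sequence.
i=0: S_0 = 27 + -7*0 = 27
i=1: S_1 = 27 + -7*1 = 20
i=2: S_2 = 27 + -7*2 = 13
i=3: S_3 = 27 + -7*3 = 6
i=4: S_4 = 27 + -7*4 = -1
i=5: S_5 = 27 + -7*5 = -8
The first 6 terms are: [27, 20, 13, 6, -1, -8]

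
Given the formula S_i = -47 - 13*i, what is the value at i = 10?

S_10 = -47 + -13*10 = -47 + -130 = -177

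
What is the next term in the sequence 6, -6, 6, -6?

Ratios: -6 / 6 = -1.0
This is a geometric sequence with common ratio r = -1.
Next term = -6 * -1 = 6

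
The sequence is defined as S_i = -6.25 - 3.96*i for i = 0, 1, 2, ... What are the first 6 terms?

This is an arithmetic sequence.
i=0: S_0 = -6.25 + -3.96*0 = -6.25
i=1: S_1 = -6.25 + -3.96*1 = -10.21
i=2: S_2 = -6.25 + -3.96*2 = -14.17
i=3: S_3 = -6.25 + -3.96*3 = -18.13
i=4: S_4 = -6.25 + -3.96*4 = -22.09
i=5: S_5 = -6.25 + -3.96*5 = -26.05
The first 6 terms are: [-6.25, -10.21, -14.17, -18.13, -22.09, -26.05]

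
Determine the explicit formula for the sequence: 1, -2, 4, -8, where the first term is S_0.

Check ratios: -2 / 1 = -2.0
Common ratio r = -2.
First term a = 1.
Formula: S_i = 1 * (-2)^i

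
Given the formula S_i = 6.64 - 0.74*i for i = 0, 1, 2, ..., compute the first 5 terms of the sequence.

This is an arithmetic sequence.
i=0: S_0 = 6.64 + -0.74*0 = 6.64
i=1: S_1 = 6.64 + -0.74*1 = 5.9
i=2: S_2 = 6.64 + -0.74*2 = 5.16
i=3: S_3 = 6.64 + -0.74*3 = 4.42
i=4: S_4 = 6.64 + -0.74*4 = 3.68
The first 5 terms are: [6.64, 5.9, 5.16, 4.42, 3.68]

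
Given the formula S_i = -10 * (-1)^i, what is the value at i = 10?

S_10 = -10 * (-1)^10 = -10 * 1 = -10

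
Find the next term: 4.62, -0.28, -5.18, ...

Differences: -0.28 - 4.62 = -4.9
This is an arithmetic sequence with common difference d = -4.9.
Next term = -5.18 + -4.9 = -10.08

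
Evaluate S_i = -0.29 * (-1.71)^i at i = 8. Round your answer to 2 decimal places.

S_8 = -0.29 * (-1.71)^8 ≈ -0.29 * 73.1087 ≈ -21.2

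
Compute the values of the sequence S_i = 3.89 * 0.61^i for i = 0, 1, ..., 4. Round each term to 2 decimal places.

This is a geometric sequence.
i=0: S_0 = 3.89 * 0.61^0 = 3.89
i=1: S_1 = 3.89 * 0.61^1 ≈ 2.37
i=2: S_2 = 3.89 * 0.61^2 ≈ 1.45
i=3: S_3 = 3.89 * 0.61^3 ≈ 0.88
i=4: S_4 = 3.89 * 0.61^4 ≈ 0.54
The first 5 terms are: [3.89, 2.37, 1.45, 0.88, 0.54]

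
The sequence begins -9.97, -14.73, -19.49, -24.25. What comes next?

Differences: -14.73 - -9.97 = -4.76
This is an arithmetic sequence with common difference d = -4.76.
Next term = -24.25 + -4.76 = -29.01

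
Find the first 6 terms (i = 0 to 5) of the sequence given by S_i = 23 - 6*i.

This is an arithmetic sequence.
i=0: S_0 = 23 + -6*0 = 23
i=1: S_1 = 23 + -6*1 = 17
i=2: S_2 = 23 + -6*2 = 11
i=3: S_3 = 23 + -6*3 = 5
i=4: S_4 = 23 + -6*4 = -1
i=5: S_5 = 23 + -6*5 = -7
The first 6 terms are: [23, 17, 11, 5, -1, -7]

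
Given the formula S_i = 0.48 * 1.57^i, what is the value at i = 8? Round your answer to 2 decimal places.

S_8 = 0.48 * 1.57^8 ≈ 0.48 * 36.9145 ≈ 17.72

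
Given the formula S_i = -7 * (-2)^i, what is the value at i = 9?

S_9 = -7 * (-2)^9 = -7 * -512 = 3584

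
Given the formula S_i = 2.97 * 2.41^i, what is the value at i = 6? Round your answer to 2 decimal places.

S_6 = 2.97 * 2.41^6 ≈ 2.97 * 195.9306 ≈ 581.91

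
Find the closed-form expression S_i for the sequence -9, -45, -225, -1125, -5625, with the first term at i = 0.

Check ratios: -45 / -9 = 5.0
Common ratio r = 5.
First term a = -9.
Formula: S_i = -9 * 5^i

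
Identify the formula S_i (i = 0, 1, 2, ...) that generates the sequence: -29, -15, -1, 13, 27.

Check differences: -15 - -29 = 14
-1 - -15 = 14
Common difference d = 14.
First term a = -29.
Formula: S_i = -29 + 14*i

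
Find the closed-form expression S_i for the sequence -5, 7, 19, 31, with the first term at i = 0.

Check differences: 7 - -5 = 12
19 - 7 = 12
Common difference d = 12.
First term a = -5.
Formula: S_i = -5 + 12*i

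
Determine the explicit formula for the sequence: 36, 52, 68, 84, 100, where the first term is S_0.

Check differences: 52 - 36 = 16
68 - 52 = 16
Common difference d = 16.
First term a = 36.
Formula: S_i = 36 + 16*i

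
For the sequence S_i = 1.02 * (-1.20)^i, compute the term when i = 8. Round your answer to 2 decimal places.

S_8 = 1.02 * (-1.2)^8 ≈ 1.02 * 4.2998 ≈ 4.39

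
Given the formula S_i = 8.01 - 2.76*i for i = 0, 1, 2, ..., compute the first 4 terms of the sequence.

This is an arithmetic sequence.
i=0: S_0 = 8.01 + -2.76*0 = 8.01
i=1: S_1 = 8.01 + -2.76*1 = 5.25
i=2: S_2 = 8.01 + -2.76*2 = 2.49
i=3: S_3 = 8.01 + -2.76*3 = -0.27
The first 4 terms are: [8.01, 5.25, 2.49, -0.27]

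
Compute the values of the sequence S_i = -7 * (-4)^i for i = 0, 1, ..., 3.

This is a geometric sequence.
i=0: S_0 = -7 * (-4)^0 = -7
i=1: S_1 = -7 * (-4)^1 = 28
i=2: S_2 = -7 * (-4)^2 = -112
i=3: S_3 = -7 * (-4)^3 = 448
The first 4 terms are: [-7, 28, -112, 448]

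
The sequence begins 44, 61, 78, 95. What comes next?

Differences: 61 - 44 = 17
This is an arithmetic sequence with common difference d = 17.
Next term = 95 + 17 = 112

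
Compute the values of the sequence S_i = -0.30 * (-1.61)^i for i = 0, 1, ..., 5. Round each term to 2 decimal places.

This is a geometric sequence.
i=0: S_0 = -0.3 * (-1.61)^0 = -0.3
i=1: S_1 = -0.3 * (-1.61)^1 ≈ 0.48
i=2: S_2 = -0.3 * (-1.61)^2 ≈ -0.78
i=3: S_3 = -0.3 * (-1.61)^3 ≈ 1.25
i=4: S_4 = -0.3 * (-1.61)^4 ≈ -2.02
i=5: S_5 = -0.3 * (-1.61)^5 ≈ 3.25
The first 6 terms are: [-0.3, 0.48, -0.78, 1.25, -2.02, 3.25]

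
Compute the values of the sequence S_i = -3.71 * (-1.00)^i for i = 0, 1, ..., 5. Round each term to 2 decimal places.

This is a geometric sequence.
i=0: S_0 = -3.71 * (-1.0)^0 = -3.71
i=1: S_1 = -3.71 * (-1.0)^1 = 3.71
i=2: S_2 = -3.71 * (-1.0)^2 = -3.71
i=3: S_3 = -3.71 * (-1.0)^3 = 3.71
i=4: S_4 = -3.71 * (-1.0)^4 = -3.71
i=5: S_5 = -3.71 * (-1.0)^5 = 3.71
The first 6 terms are: [-3.71, 3.71, -3.71, 3.71, -3.71, 3.71]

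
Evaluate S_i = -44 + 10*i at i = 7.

S_7 = -44 + 10*7 = -44 + 70 = 26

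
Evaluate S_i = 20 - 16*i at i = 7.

S_7 = 20 + -16*7 = 20 + -112 = -92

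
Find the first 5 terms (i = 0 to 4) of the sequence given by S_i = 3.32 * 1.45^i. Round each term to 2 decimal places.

This is a geometric sequence.
i=0: S_0 = 3.32 * 1.45^0 = 3.32
i=1: S_1 = 3.32 * 1.45^1 ≈ 4.81
i=2: S_2 = 3.32 * 1.45^2 ≈ 6.98
i=3: S_3 = 3.32 * 1.45^3 ≈ 10.12
i=4: S_4 = 3.32 * 1.45^4 ≈ 14.68
The first 5 terms are: [3.32, 4.81, 6.98, 10.12, 14.68]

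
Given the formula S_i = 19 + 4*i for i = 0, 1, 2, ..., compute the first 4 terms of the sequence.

This is an arithmetic sequence.
i=0: S_0 = 19 + 4*0 = 19
i=1: S_1 = 19 + 4*1 = 23
i=2: S_2 = 19 + 4*2 = 27
i=3: S_3 = 19 + 4*3 = 31
The first 4 terms are: [19, 23, 27, 31]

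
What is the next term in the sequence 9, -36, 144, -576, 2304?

Ratios: -36 / 9 = -4.0
This is a geometric sequence with common ratio r = -4.
Next term = 2304 * -4 = -9216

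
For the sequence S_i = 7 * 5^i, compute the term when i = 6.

S_6 = 7 * 5^6 = 7 * 15625 = 109375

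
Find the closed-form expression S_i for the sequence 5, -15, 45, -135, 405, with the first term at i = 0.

Check ratios: -15 / 5 = -3.0
Common ratio r = -3.
First term a = 5.
Formula: S_i = 5 * (-3)^i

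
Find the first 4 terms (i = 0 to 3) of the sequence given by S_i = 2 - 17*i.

This is an arithmetic sequence.
i=0: S_0 = 2 + -17*0 = 2
i=1: S_1 = 2 + -17*1 = -15
i=2: S_2 = 2 + -17*2 = -32
i=3: S_3 = 2 + -17*3 = -49
The first 4 terms are: [2, -15, -32, -49]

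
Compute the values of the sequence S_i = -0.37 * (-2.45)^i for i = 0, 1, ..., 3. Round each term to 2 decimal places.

This is a geometric sequence.
i=0: S_0 = -0.37 * (-2.45)^0 = -0.37
i=1: S_1 = -0.37 * (-2.45)^1 ≈ 0.91
i=2: S_2 = -0.37 * (-2.45)^2 ≈ -2.22
i=3: S_3 = -0.37 * (-2.45)^3 ≈ 5.44
The first 4 terms are: [-0.37, 0.91, -2.22, 5.44]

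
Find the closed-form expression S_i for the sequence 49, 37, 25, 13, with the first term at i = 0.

Check differences: 37 - 49 = -12
25 - 37 = -12
Common difference d = -12.
First term a = 49.
Formula: S_i = 49 - 12*i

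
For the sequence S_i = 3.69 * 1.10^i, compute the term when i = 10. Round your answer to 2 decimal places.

S_10 = 3.69 * 1.1^10 ≈ 3.69 * 2.5937 ≈ 9.57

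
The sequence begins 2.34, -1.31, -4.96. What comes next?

Differences: -1.31 - 2.34 = -3.65
This is an arithmetic sequence with common difference d = -3.65.
Next term = -4.96 + -3.65 = -8.61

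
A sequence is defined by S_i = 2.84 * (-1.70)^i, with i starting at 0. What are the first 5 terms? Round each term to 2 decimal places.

This is a geometric sequence.
i=0: S_0 = 2.84 * (-1.7)^0 = 2.84
i=1: S_1 = 2.84 * (-1.7)^1 ≈ -4.83
i=2: S_2 = 2.84 * (-1.7)^2 ≈ 8.21
i=3: S_3 = 2.84 * (-1.7)^3 ≈ -13.95
i=4: S_4 = 2.84 * (-1.7)^4 ≈ 23.72
The first 5 terms are: [2.84, -4.83, 8.21, -13.95, 23.72]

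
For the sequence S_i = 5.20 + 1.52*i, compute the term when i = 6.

S_6 = 5.2 + 1.52*6 = 5.2 + 9.12 = 14.32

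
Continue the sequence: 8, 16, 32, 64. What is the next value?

Ratios: 16 / 8 = 2.0
This is a geometric sequence with common ratio r = 2.
Next term = 64 * 2 = 128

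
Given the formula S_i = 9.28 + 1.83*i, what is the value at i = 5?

S_5 = 9.28 + 1.83*5 = 9.28 + 9.15 = 18.43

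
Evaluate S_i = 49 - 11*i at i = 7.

S_7 = 49 + -11*7 = 49 + -77 = -28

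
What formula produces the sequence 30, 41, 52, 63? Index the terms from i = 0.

Check differences: 41 - 30 = 11
52 - 41 = 11
Common difference d = 11.
First term a = 30.
Formula: S_i = 30 + 11*i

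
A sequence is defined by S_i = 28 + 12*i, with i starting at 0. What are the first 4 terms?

This is an arithmetic sequence.
i=0: S_0 = 28 + 12*0 = 28
i=1: S_1 = 28 + 12*1 = 40
i=2: S_2 = 28 + 12*2 = 52
i=3: S_3 = 28 + 12*3 = 64
The first 4 terms are: [28, 40, 52, 64]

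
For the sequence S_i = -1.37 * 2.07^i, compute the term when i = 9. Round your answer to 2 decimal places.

S_9 = -1.37 * 2.07^9 ≈ -1.37 * 697.8034 ≈ -955.99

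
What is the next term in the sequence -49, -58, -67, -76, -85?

Differences: -58 - -49 = -9
This is an arithmetic sequence with common difference d = -9.
Next term = -85 + -9 = -94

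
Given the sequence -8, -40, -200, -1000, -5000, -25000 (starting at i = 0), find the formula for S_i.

Check ratios: -40 / -8 = 5.0
Common ratio r = 5.
First term a = -8.
Formula: S_i = -8 * 5^i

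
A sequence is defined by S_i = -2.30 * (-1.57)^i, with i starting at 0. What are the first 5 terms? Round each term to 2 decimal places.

This is a geometric sequence.
i=0: S_0 = -2.3 * (-1.57)^0 = -2.3
i=1: S_1 = -2.3 * (-1.57)^1 ≈ 3.61
i=2: S_2 = -2.3 * (-1.57)^2 ≈ -5.67
i=3: S_3 = -2.3 * (-1.57)^3 ≈ 8.9
i=4: S_4 = -2.3 * (-1.57)^4 ≈ -13.97
The first 5 terms are: [-2.3, 3.61, -5.67, 8.9, -13.97]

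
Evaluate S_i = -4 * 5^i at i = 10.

S_10 = -4 * 5^10 = -4 * 9765625 = -39062500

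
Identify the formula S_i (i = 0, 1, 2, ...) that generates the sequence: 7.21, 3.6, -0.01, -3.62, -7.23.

Check differences: 3.6 - 7.21 = -3.61
-0.01 - 3.6 = -3.61
Common difference d = -3.61.
First term a = 7.21.
Formula: S_i = 7.21 - 3.61*i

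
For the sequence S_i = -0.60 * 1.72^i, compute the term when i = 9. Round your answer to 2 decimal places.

S_9 = -0.6 * 1.72^9 ≈ -0.6 * 131.7516 ≈ -79.05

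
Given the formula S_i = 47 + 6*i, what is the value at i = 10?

S_10 = 47 + 6*10 = 47 + 60 = 107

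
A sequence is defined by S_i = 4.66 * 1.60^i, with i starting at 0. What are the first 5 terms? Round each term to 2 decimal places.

This is a geometric sequence.
i=0: S_0 = 4.66 * 1.6^0 = 4.66
i=1: S_1 = 4.66 * 1.6^1 ≈ 7.46
i=2: S_2 = 4.66 * 1.6^2 ≈ 11.93
i=3: S_3 = 4.66 * 1.6^3 ≈ 19.09
i=4: S_4 = 4.66 * 1.6^4 ≈ 30.54
The first 5 terms are: [4.66, 7.46, 11.93, 19.09, 30.54]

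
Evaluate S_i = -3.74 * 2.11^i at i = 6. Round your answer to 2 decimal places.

S_6 = -3.74 * 2.11^6 ≈ -3.74 * 88.2459 ≈ -330.04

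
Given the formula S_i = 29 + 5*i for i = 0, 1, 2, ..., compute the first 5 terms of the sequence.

This is an arithmetic sequence.
i=0: S_0 = 29 + 5*0 = 29
i=1: S_1 = 29 + 5*1 = 34
i=2: S_2 = 29 + 5*2 = 39
i=3: S_3 = 29 + 5*3 = 44
i=4: S_4 = 29 + 5*4 = 49
The first 5 terms are: [29, 34, 39, 44, 49]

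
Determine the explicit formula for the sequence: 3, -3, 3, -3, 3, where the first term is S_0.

Check ratios: -3 / 3 = -1.0
Common ratio r = -1.
First term a = 3.
Formula: S_i = 3 * (-1)^i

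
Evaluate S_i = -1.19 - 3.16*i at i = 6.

S_6 = -1.19 + -3.16*6 = -1.19 + -18.96 = -20.15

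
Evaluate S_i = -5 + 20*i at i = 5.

S_5 = -5 + 20*5 = -5 + 100 = 95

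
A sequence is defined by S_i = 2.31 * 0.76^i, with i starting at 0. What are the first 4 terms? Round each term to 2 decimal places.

This is a geometric sequence.
i=0: S_0 = 2.31 * 0.76^0 = 2.31
i=1: S_1 = 2.31 * 0.76^1 ≈ 1.76
i=2: S_2 = 2.31 * 0.76^2 ≈ 1.33
i=3: S_3 = 2.31 * 0.76^3 ≈ 1.01
The first 4 terms are: [2.31, 1.76, 1.33, 1.01]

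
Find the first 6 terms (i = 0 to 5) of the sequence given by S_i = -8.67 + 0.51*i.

This is an arithmetic sequence.
i=0: S_0 = -8.67 + 0.51*0 = -8.67
i=1: S_1 = -8.67 + 0.51*1 = -8.16
i=2: S_2 = -8.67 + 0.51*2 = -7.65
i=3: S_3 = -8.67 + 0.51*3 = -7.14
i=4: S_4 = -8.67 + 0.51*4 = -6.63
i=5: S_5 = -8.67 + 0.51*5 = -6.12
The first 6 terms are: [-8.67, -8.16, -7.65, -7.14, -6.63, -6.12]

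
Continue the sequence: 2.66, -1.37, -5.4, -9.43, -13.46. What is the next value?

Differences: -1.37 - 2.66 = -4.03
This is an arithmetic sequence with common difference d = -4.03.
Next term = -13.46 + -4.03 = -17.49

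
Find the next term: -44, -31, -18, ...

Differences: -31 - -44 = 13
This is an arithmetic sequence with common difference d = 13.
Next term = -18 + 13 = -5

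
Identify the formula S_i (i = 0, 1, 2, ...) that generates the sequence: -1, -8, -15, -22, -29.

Check differences: -8 - -1 = -7
-15 - -8 = -7
Common difference d = -7.
First term a = -1.
Formula: S_i = -1 - 7*i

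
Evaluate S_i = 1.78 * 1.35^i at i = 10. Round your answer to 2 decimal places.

S_10 = 1.78 * 1.35^10 ≈ 1.78 * 20.1066 ≈ 35.79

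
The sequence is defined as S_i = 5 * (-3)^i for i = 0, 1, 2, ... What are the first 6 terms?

This is a geometric sequence.
i=0: S_0 = 5 * (-3)^0 = 5
i=1: S_1 = 5 * (-3)^1 = -15
i=2: S_2 = 5 * (-3)^2 = 45
i=3: S_3 = 5 * (-3)^3 = -135
i=4: S_4 = 5 * (-3)^4 = 405
i=5: S_5 = 5 * (-3)^5 = -1215
The first 6 terms are: [5, -15, 45, -135, 405, -1215]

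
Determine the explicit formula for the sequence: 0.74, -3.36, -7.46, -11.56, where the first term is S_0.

Check differences: -3.36 - 0.74 = -4.1
-7.46 - -3.36 = -4.1
Common difference d = -4.1.
First term a = 0.74.
Formula: S_i = 0.74 - 4.10*i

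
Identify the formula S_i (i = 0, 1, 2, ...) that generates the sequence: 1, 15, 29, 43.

Check differences: 15 - 1 = 14
29 - 15 = 14
Common difference d = 14.
First term a = 1.
Formula: S_i = 1 + 14*i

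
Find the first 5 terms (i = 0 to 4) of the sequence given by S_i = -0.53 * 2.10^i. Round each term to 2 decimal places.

This is a geometric sequence.
i=0: S_0 = -0.53 * 2.1^0 = -0.53
i=1: S_1 = -0.53 * 2.1^1 ≈ -1.11
i=2: S_2 = -0.53 * 2.1^2 ≈ -2.34
i=3: S_3 = -0.53 * 2.1^3 ≈ -4.91
i=4: S_4 = -0.53 * 2.1^4 ≈ -10.31
The first 5 terms are: [-0.53, -1.11, -2.34, -4.91, -10.31]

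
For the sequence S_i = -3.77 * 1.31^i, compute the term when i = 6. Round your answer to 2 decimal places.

S_6 = -3.77 * 1.31^6 ≈ -3.77 * 5.0539 ≈ -19.05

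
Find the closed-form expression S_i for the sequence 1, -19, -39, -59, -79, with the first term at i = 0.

Check differences: -19 - 1 = -20
-39 - -19 = -20
Common difference d = -20.
First term a = 1.
Formula: S_i = 1 - 20*i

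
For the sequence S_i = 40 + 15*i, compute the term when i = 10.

S_10 = 40 + 15*10 = 40 + 150 = 190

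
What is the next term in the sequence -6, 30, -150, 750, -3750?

Ratios: 30 / -6 = -5.0
This is a geometric sequence with common ratio r = -5.
Next term = -3750 * -5 = 18750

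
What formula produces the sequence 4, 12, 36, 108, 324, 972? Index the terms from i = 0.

Check ratios: 12 / 4 = 3.0
Common ratio r = 3.
First term a = 4.
Formula: S_i = 4 * 3^i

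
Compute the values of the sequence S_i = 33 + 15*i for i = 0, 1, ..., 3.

This is an arithmetic sequence.
i=0: S_0 = 33 + 15*0 = 33
i=1: S_1 = 33 + 15*1 = 48
i=2: S_2 = 33 + 15*2 = 63
i=3: S_3 = 33 + 15*3 = 78
The first 4 terms are: [33, 48, 63, 78]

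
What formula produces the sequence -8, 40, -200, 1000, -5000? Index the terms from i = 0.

Check ratios: 40 / -8 = -5.0
Common ratio r = -5.
First term a = -8.
Formula: S_i = -8 * (-5)^i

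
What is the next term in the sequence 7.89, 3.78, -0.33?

Differences: 3.78 - 7.89 = -4.11
This is an arithmetic sequence with common difference d = -4.11.
Next term = -0.33 + -4.11 = -4.44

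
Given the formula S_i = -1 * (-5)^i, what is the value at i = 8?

S_8 = -1 * (-5)^8 = -1 * 390625 = -390625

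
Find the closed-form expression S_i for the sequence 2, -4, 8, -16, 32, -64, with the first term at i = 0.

Check ratios: -4 / 2 = -2.0
Common ratio r = -2.
First term a = 2.
Formula: S_i = 2 * (-2)^i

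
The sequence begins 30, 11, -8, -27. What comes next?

Differences: 11 - 30 = -19
This is an arithmetic sequence with common difference d = -19.
Next term = -27 + -19 = -46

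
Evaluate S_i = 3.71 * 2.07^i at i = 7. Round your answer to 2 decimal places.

S_7 = 3.71 * 2.07^7 ≈ 3.71 * 162.8517 ≈ 604.18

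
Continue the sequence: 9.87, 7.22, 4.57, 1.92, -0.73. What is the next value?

Differences: 7.22 - 9.87 = -2.65
This is an arithmetic sequence with common difference d = -2.65.
Next term = -0.73 + -2.65 = -3.38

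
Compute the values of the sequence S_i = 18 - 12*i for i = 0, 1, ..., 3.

This is an arithmetic sequence.
i=0: S_0 = 18 + -12*0 = 18
i=1: S_1 = 18 + -12*1 = 6
i=2: S_2 = 18 + -12*2 = -6
i=3: S_3 = 18 + -12*3 = -18
The first 4 terms are: [18, 6, -6, -18]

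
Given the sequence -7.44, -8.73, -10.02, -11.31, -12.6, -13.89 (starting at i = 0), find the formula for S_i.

Check differences: -8.73 - -7.44 = -1.29
-10.02 - -8.73 = -1.29
Common difference d = -1.29.
First term a = -7.44.
Formula: S_i = -7.44 - 1.29*i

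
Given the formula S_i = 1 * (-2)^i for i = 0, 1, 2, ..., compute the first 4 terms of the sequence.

This is a geometric sequence.
i=0: S_0 = 1 * (-2)^0 = 1
i=1: S_1 = 1 * (-2)^1 = -2
i=2: S_2 = 1 * (-2)^2 = 4
i=3: S_3 = 1 * (-2)^3 = -8
The first 4 terms are: [1, -2, 4, -8]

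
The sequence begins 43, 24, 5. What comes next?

Differences: 24 - 43 = -19
This is an arithmetic sequence with common difference d = -19.
Next term = 5 + -19 = -14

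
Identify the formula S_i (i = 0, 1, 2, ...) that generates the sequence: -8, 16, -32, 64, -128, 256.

Check ratios: 16 / -8 = -2.0
Common ratio r = -2.
First term a = -8.
Formula: S_i = -8 * (-2)^i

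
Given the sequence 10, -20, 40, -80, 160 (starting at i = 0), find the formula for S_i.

Check ratios: -20 / 10 = -2.0
Common ratio r = -2.
First term a = 10.
Formula: S_i = 10 * (-2)^i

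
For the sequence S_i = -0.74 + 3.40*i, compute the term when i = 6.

S_6 = -0.74 + 3.4*6 = -0.74 + 20.4 = 19.66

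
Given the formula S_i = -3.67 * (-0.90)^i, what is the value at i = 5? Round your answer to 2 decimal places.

S_5 = -3.67 * (-0.9)^5 ≈ -3.67 * -0.5905 ≈ 2.17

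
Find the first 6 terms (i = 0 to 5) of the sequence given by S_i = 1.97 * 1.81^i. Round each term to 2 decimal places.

This is a geometric sequence.
i=0: S_0 = 1.97 * 1.81^0 = 1.97
i=1: S_1 = 1.97 * 1.81^1 ≈ 3.57
i=2: S_2 = 1.97 * 1.81^2 ≈ 6.45
i=3: S_3 = 1.97 * 1.81^3 ≈ 11.68
i=4: S_4 = 1.97 * 1.81^4 ≈ 21.14
i=5: S_5 = 1.97 * 1.81^5 ≈ 38.27
The first 6 terms are: [1.97, 3.57, 6.45, 11.68, 21.14, 38.27]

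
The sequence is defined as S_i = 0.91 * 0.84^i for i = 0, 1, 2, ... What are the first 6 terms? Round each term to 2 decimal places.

This is a geometric sequence.
i=0: S_0 = 0.91 * 0.84^0 = 0.91
i=1: S_1 = 0.91 * 0.84^1 ≈ 0.76
i=2: S_2 = 0.91 * 0.84^2 ≈ 0.64
i=3: S_3 = 0.91 * 0.84^3 ≈ 0.54
i=4: S_4 = 0.91 * 0.84^4 ≈ 0.45
i=5: S_5 = 0.91 * 0.84^5 ≈ 0.38
The first 6 terms are: [0.91, 0.76, 0.64, 0.54, 0.45, 0.38]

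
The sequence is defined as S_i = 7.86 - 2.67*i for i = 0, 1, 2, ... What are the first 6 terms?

This is an arithmetic sequence.
i=0: S_0 = 7.86 + -2.67*0 = 7.86
i=1: S_1 = 7.86 + -2.67*1 = 5.19
i=2: S_2 = 7.86 + -2.67*2 = 2.52
i=3: S_3 = 7.86 + -2.67*3 = -0.15
i=4: S_4 = 7.86 + -2.67*4 = -2.82
i=5: S_5 = 7.86 + -2.67*5 = -5.49
The first 6 terms are: [7.86, 5.19, 2.52, -0.15, -2.82, -5.49]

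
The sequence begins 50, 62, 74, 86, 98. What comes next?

Differences: 62 - 50 = 12
This is an arithmetic sequence with common difference d = 12.
Next term = 98 + 12 = 110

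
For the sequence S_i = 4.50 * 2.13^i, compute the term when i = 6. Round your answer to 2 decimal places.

S_6 = 4.5 * 2.13^6 ≈ 4.5 * 93.3851 ≈ 420.23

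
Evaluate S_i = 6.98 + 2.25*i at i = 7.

S_7 = 6.98 + 2.25*7 = 6.98 + 15.75 = 22.73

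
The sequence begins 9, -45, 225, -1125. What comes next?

Ratios: -45 / 9 = -5.0
This is a geometric sequence with common ratio r = -5.
Next term = -1125 * -5 = 5625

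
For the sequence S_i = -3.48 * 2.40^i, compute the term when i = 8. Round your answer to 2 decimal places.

S_8 = -3.48 * 2.4^8 ≈ -3.48 * 1100.7531 ≈ -3830.62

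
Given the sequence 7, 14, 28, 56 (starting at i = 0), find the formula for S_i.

Check ratios: 14 / 7 = 2.0
Common ratio r = 2.
First term a = 7.
Formula: S_i = 7 * 2^i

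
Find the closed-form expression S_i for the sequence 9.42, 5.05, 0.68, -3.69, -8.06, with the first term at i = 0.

Check differences: 5.05 - 9.42 = -4.37
0.68 - 5.05 = -4.37
Common difference d = -4.37.
First term a = 9.42.
Formula: S_i = 9.42 - 4.37*i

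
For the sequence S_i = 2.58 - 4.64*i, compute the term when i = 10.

S_10 = 2.58 + -4.64*10 = 2.58 + -46.4 = -43.82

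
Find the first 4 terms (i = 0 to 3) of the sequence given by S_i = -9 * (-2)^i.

This is a geometric sequence.
i=0: S_0 = -9 * (-2)^0 = -9
i=1: S_1 = -9 * (-2)^1 = 18
i=2: S_2 = -9 * (-2)^2 = -36
i=3: S_3 = -9 * (-2)^3 = 72
The first 4 terms are: [-9, 18, -36, 72]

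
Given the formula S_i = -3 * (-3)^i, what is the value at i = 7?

S_7 = -3 * (-3)^7 = -3 * -2187 = 6561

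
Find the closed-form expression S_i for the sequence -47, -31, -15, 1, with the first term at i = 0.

Check differences: -31 - -47 = 16
-15 - -31 = 16
Common difference d = 16.
First term a = -47.
Formula: S_i = -47 + 16*i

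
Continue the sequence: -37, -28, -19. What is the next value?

Differences: -28 - -37 = 9
This is an arithmetic sequence with common difference d = 9.
Next term = -19 + 9 = -10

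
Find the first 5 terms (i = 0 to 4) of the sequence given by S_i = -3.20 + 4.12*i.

This is an arithmetic sequence.
i=0: S_0 = -3.2 + 4.12*0 = -3.2
i=1: S_1 = -3.2 + 4.12*1 = 0.92
i=2: S_2 = -3.2 + 4.12*2 = 5.04
i=3: S_3 = -3.2 + 4.12*3 = 9.16
i=4: S_4 = -3.2 + 4.12*4 = 13.28
The first 5 terms are: [-3.2, 0.92, 5.04, 9.16, 13.28]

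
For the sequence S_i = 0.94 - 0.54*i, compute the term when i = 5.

S_5 = 0.94 + -0.54*5 = 0.94 + -2.7 = -1.76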